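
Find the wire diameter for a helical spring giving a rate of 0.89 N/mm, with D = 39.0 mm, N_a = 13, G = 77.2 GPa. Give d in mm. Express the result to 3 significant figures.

2.90 mm

d = (8D³N_a·k / G)^(1/4) = (8·39.0³·13·0.89 / (77.2×10³))^0.25
  = (71.121)^0.25 = 2.9040 mm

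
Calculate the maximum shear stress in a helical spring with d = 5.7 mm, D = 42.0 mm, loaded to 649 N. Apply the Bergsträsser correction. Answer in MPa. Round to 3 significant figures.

446 MPa

Spring index C = D/d = 42.0/5.7 = 7.3684
K_B = (4C+2)/(4C−3) = 31.474/26.474 = 1.1889
τ₀ = 8FD/(πd³) = 8·649·42.0/(π·5.7³) = 218064/581.8 = 374.81 MPa
τ_max = K·τ₀ = 1.1889 × 374.81 = 445.6 MPa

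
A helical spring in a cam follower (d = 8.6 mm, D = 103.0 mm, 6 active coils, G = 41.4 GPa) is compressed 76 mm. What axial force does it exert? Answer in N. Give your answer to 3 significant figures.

k = Gd⁴/(8D³N_a) = (41.4×10³)(8.6⁴)/(8·103.0³·6) = 4.3176 N/mm
F = k·δ = 4.3176 × 76 = 328.14 N

328 N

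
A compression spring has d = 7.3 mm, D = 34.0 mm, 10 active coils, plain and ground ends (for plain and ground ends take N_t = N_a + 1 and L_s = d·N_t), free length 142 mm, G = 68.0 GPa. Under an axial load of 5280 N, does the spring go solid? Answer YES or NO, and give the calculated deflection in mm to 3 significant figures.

YES, δ = 86.0 mm

k = Gd⁴/(8D³N_a) = (68.0×10³)(7.3⁴)/(8·34.0³·10) = 61.415 N/mm
N_t = 11; L_s = 7.3·11 = 80.3 mm; δ_solid = L₀ − L_s = 142 − 80.3 = 61.7 mm
δ = F/k = 5280/61.415 = 85.973 mm
δ ≥ δ_solid → spring goes solid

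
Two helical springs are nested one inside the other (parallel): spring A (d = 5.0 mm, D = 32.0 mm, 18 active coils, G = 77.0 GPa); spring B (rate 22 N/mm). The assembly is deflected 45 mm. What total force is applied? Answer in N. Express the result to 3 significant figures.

1450 N

k_A = Gd⁴/(8D³N_a) = (77.0×10³)(5.0⁴)/(8·32.0³·18) = 10.199 N/mm
Parallel: k_eq = 10.199 + 22 = 32.199 N/mm
F = k_eq·δ = 32.199·45 = 1449 N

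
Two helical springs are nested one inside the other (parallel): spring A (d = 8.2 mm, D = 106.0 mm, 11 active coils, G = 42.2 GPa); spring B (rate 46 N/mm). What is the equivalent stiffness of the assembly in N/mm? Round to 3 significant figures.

47.8 N/mm

k_A = Gd⁴/(8D³N_a) = (42.2×10³)(8.2⁴)/(8·106.0³·11) = 1.8204 N/mm
Parallel: k_eq = 1.8204 + 46 = 47.82 N/mm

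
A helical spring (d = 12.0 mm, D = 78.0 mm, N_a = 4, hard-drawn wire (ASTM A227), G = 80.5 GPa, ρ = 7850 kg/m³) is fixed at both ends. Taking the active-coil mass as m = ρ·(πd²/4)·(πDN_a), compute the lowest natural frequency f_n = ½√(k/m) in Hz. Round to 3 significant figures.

178 Hz

k = Gd⁴/(8D³N_a) = (80.5×10³)(12.0⁴)/(8·78.0³·4) = 109.92 N/mm = 1.0992e+05 N/m
Wire length L = πDN_a = π·78.0·4 = 980.18 mm
m = ρ·(πd²/4)·L = 7850 × 113.1×10⁻⁶ m² × 0.98018 m = 0.87021 kg
f_n = ½√(k/m) = 0.5·√(1.0992e+05/0.87021) = 0.5·√(1.2632e+05) = 177.71 Hz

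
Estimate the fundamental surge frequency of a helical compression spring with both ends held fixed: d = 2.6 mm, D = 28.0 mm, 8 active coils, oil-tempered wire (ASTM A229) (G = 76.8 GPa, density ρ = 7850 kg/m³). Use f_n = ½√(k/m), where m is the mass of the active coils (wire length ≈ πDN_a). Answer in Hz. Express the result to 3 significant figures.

146 Hz

k = Gd⁴/(8D³N_a) = (76.8×10³)(2.6⁴)/(8·28.0³·8) = 2.498 N/mm = 2498 N/m
Wire length L = πDN_a = π·28.0·8 = 703.72 mm
m = ρ·(πd²/4)·L = 7850 × 5.3093×10⁻⁶ m² × 0.70372 m = 0.029329 kg
f_n = ½√(k/m) = 0.5·√(2498/0.029329) = 0.5·√(85172) = 145.92 Hz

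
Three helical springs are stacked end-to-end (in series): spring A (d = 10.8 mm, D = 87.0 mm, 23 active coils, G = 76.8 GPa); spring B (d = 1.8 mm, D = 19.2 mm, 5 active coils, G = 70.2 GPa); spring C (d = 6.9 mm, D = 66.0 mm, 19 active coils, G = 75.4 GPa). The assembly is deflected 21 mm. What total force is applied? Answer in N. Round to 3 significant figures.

27.8 N

k_A = Gd⁴/(8D³N_a) = (76.8×10³)(10.8⁴)/(8·87.0³·23) = 8.6234 N/mm
k_B = Gd⁴/(8D³N_a) = (70.2×10³)(1.8⁴)/(8·19.2³·5) = 2.6029 N/mm
k_C = Gd⁴/(8D³N_a) = (75.4×10³)(6.9⁴)/(8·66.0³·19) = 3.911 N/mm
Series: 1/k_eq = 1/8.6234 + 1/2.6029 + 1/3.911 = 0.75583; k_eq = 1.323 N/mm
F = k_eq·δ = 1.323·21 = 27.784 N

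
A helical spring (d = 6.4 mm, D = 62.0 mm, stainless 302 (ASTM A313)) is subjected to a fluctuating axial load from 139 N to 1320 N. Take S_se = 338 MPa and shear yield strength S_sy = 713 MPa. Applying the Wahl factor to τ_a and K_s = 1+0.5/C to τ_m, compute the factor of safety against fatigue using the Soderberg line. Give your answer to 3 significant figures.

0.538

C = D/d = 62.0/6.4 = 9.6875; K_W = (4C−1)/(4C−4)+0.615/C = 1.1498; K_s = 1+0.5/C = 1.0516
F_a = (F_max−F_min)/2 = 590.5 N; F_m = (F_max+F_min)/2 = 729.5 N
τ_a = K_W·8F_aD/(πd³) = 1.1498 × 355.64 = 408.92 MPa
τ_m = K_s·8F_mD/(πd³) = 1.0516 × 439.36 = 462.03 MPa
Soderberg: 1/n_f = τ_a/S_se + τ_m/S_sy = 408.92/338 + 462.03/713 = 1.20983 + 0.64801 = 1.8578
n_f = 1/1.8578 = 0.5383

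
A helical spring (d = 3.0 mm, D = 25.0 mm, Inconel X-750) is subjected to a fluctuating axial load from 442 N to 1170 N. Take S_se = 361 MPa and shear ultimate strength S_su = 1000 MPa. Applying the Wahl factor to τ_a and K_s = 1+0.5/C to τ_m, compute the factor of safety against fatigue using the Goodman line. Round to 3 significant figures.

C = D/d = 25.0/3.0 = 8.3333; K_W = (4C−1)/(4C−4)+0.615/C = 1.1761; K_s = 1+0.5/C = 1.0600
F_a = (F_max−F_min)/2 = 364 N; F_m = (F_max+F_min)/2 = 806 N
τ_a = K_W·8F_aD/(πd³) = 1.1761 × 858.26 = 1009.4 MPa
τ_m = K_s·8F_mD/(πd³) = 1.0600 × 1900.4 = 2014.5 MPa
Goodman: 1/n_f = τ_a/S_se + τ_m/S_su = 1009.4/361 + 2014.5/1000 = 2.79605 + 2.01445 = 4.8105
n_f = 1/4.8105 = 0.2079

0.208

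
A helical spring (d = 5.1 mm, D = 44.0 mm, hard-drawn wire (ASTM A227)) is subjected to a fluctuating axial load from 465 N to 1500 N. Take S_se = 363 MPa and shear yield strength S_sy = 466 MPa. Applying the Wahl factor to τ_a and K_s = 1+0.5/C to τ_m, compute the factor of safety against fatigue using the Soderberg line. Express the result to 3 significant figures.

C = D/d = 44.0/5.1 = 8.6275; K_W = (4C−1)/(4C−4)+0.615/C = 1.1696; K_s = 1+0.5/C = 1.0580
F_a = (F_max−F_min)/2 = 517.5 N; F_m = (F_max+F_min)/2 = 982.5 N
τ_a = K_W·8F_aD/(πd³) = 1.1696 × 437.11 = 511.25 MPa
τ_m = K_s·8F_mD/(πd³) = 1.0580 × 829.88 = 877.97 MPa
Soderberg: 1/n_f = τ_a/S_se + τ_m/S_sy = 511.25/363 + 877.97/466 = 1.40841 + 1.88407 = 3.2925
n_f = 1/3.2925 = 0.3037

0.304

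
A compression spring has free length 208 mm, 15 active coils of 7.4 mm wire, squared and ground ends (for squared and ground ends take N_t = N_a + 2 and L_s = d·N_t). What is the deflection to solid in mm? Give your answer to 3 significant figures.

N_t = 17; L_s = 7.4·17 = 125.8 mm
δ_solid = L₀ − L_s = 208 − 125.8 = 82.2 mm

82.2 mm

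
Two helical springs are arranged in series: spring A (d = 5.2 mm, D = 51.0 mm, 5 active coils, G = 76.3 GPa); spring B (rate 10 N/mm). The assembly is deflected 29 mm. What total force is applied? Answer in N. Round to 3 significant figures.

149 N

k_A = Gd⁴/(8D³N_a) = (76.3×10³)(5.2⁴)/(8·51.0³·5) = 10.514 N/mm
Series: 1/k_eq = 1/10.514 + 1/10 = 0.19511; k_eq = 5.1253 N/mm
F = k_eq·δ = 5.1253·29 = 148.63 N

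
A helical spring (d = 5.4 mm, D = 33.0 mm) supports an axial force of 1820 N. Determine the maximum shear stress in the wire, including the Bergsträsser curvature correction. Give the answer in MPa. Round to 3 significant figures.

1200 MPa

Spring index C = D/d = 33.0/5.4 = 6.1111
K_B = (4C+2)/(4C−3) = 26.444/21.444 = 1.2332
τ₀ = 8FD/(πd³) = 8·1820·33.0/(π·5.4³) = 480480/494.69 = 971.28 MPa
τ_max = K·τ₀ = 1.2332 × 971.28 = 1197.7 MPa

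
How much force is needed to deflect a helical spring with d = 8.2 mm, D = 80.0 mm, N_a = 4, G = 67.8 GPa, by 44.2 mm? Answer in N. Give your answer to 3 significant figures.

827 N

k = Gd⁴/(8D³N_a) = (67.8×10³)(8.2⁴)/(8·80.0³·4) = 18.71 N/mm
F = k·δ = 18.71 × 44.2 = 826.97 N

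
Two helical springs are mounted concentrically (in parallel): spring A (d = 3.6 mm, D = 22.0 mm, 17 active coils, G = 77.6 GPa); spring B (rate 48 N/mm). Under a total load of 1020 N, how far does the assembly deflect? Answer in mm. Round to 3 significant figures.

17.9 mm

k_A = Gd⁴/(8D³N_a) = (77.6×10³)(3.6⁴)/(8·22.0³·17) = 9.0005 N/mm
Parallel: k_eq = 9.0005 + 48 = 57 N/mm
δ = F/k_eq = 1020/57 = 17.895 mm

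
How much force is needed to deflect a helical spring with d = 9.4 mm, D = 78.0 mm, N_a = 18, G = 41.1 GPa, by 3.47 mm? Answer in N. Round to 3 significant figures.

k = Gd⁴/(8D³N_a) = (41.1×10³)(9.4⁴)/(8·78.0³·18) = 4.6958 N/mm
F = k·δ = 4.6958 × 3.47 = 16.294 N

16.3 N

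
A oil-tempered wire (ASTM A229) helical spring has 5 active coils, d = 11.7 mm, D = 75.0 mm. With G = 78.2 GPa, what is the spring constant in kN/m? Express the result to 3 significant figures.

86.8 kN/m

k = Gd⁴/(8D³N_a) = (78.2×10³ × 11.7⁴) / (8 × 75.0³ × 5)
  = 1.46538e+09 / 1.6875e+07 = 86.837 N/mm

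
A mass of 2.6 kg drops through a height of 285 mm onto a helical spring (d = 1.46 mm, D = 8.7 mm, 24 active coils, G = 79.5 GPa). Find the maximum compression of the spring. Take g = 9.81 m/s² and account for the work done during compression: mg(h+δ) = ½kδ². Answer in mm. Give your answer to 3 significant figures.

80.8 mm

k = Gd⁴/(8D³N_a) = (79.5×10³)(1.46⁴)/(8·8.7³·24) = 2.8571 N/mm
W = mg = 2.6 × 9.81 = 25.506 N
½kδ² − Wδ − Wh = 0 → δ = (W + √(W² + 2kWh))/k
δ = (25.506 + √(650.56 + 41537.2))/2.8571 = (25.506 + 205.4)/2.8571 = 80.818 mm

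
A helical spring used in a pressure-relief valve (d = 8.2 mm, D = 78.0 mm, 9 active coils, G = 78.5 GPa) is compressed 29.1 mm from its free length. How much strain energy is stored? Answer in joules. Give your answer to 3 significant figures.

4.40 J

k = Gd⁴/(8D³N_a) = (78.5×10³)(8.2⁴)/(8·78.0³·9) = 10.387 N/mm
U = ½kδ² = 0.5 × 10.387 × 29.1² = 4398.1 N·mm = 4.3981 J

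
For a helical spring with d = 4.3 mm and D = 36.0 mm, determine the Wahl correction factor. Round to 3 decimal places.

1.175

C = D/d = 36.0/4.3 = 8.3721
K_W = (4C−1)/(4C−4) + 0.615/C = 32.488/29.488 + 0.0735 = 1.1752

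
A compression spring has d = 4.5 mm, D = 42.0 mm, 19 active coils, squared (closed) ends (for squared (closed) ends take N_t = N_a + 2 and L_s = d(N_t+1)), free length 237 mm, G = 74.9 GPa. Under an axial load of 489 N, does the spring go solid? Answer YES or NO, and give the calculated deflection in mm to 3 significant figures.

YES, δ = 179 mm

k = Gd⁴/(8D³N_a) = (74.9×10³)(4.5⁴)/(8·42.0³·19) = 2.7273 N/mm
N_t = 21; L_s = 4.5·22 = 99 mm; δ_solid = L₀ − L_s = 237 − 99 = 138 mm
δ = F/k = 489/2.7273 = 179.3 mm
δ ≥ δ_solid → spring goes solid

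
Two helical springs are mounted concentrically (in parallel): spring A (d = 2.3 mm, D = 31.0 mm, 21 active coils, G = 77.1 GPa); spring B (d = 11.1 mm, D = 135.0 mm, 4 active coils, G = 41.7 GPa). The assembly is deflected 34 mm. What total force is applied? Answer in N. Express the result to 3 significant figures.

288 N

k_A = Gd⁴/(8D³N_a) = (77.1×10³)(2.3⁴)/(8·31.0³·21) = 0.43109 N/mm
k_B = Gd⁴/(8D³N_a) = (41.7×10³)(11.1⁴)/(8·135.0³·4) = 8.0404 N/mm
Parallel: k_eq = 0.43109 + 8.0404 = 8.4715 N/mm
F = k_eq·δ = 8.4715·34 = 288.03 N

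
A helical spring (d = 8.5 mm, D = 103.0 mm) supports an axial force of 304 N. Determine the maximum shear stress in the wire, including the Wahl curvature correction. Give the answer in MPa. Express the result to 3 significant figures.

145 MPa

Spring index C = D/d = 103.0/8.5 = 12.1176
K_W = (4C−1)/(4C−4) + 0.615/C = 47.471/44.471 + 0.0508 = 1.1182
τ₀ = 8FD/(πd³) = 8·304·103.0/(π·8.5³) = 250496/1929.3 = 129.84 MPa
τ_max = K·τ₀ = 1.1182 × 129.84 = 145.18 MPa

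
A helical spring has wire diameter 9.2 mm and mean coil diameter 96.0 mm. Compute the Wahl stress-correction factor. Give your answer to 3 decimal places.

1.138

C = D/d = 96.0/9.2 = 10.4348
K_W = (4C−1)/(4C−4) + 0.615/C = 40.739/37.739 + 0.0589 = 1.1384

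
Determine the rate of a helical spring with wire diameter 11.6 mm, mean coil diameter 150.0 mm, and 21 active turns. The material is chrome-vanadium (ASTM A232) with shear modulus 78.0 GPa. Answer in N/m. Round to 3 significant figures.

k = Gd⁴/(8D³N_a) = (78.0×10³ × 11.6⁴) / (8 × 150.0³ × 21)
  = 1.4123e+09 / 5.67e+08 = 2.4908 N/mm = 2490.8 N/m

2490 N/m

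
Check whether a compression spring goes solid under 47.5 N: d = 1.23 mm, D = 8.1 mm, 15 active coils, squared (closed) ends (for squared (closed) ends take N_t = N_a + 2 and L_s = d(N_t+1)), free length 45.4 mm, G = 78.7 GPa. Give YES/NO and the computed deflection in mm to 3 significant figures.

NO, δ = 16.8 mm

k = Gd⁴/(8D³N_a) = (78.7×10³)(1.23⁴)/(8·8.1³·15) = 2.8246 N/mm
N_t = 17; L_s = 1.23·18 = 22.14 mm; δ_solid = L₀ − L_s = 45.4 − 22.14 = 23.26 mm
δ = F/k = 47.5/2.8246 = 16.816 mm
δ < δ_solid → spring does not go solid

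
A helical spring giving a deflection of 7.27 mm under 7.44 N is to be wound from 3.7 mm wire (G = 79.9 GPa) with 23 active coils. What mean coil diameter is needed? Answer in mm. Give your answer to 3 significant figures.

Required rate k = F/δ = 7.44/7.27 = 1.0234 N/mm
D = (Gd⁴/(8N_a·k))^(1/3) = (79.9×10³·3.7⁴/(8·23·1.0234))^(1/3)
  = (79523.8)^(1/3) = 43.0030 mm

43.0 mm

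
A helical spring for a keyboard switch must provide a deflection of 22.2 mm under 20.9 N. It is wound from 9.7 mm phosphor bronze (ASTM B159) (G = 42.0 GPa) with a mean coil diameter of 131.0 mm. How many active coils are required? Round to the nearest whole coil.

22

Required rate k = F/δ = 20.9/22.2 = 0.94144 N/mm
N_a = Gd⁴/(8D³k) = (42.0×10³ × 9.7⁴)/(8 × 131.0³ × 0.94144)
    = 3.71823e+08 / 1.69316e+07 = 21.96 → 22 coils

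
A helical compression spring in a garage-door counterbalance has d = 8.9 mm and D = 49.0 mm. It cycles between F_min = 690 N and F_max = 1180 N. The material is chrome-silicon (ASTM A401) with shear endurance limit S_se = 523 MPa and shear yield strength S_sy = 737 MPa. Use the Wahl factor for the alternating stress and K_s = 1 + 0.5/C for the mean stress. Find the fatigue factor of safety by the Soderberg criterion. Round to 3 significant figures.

2.85

C = D/d = 49.0/8.9 = 5.5056; K_W = (4C−1)/(4C−4)+0.615/C = 1.2782; K_s = 1+0.5/C = 1.0908
F_a = (F_max−F_min)/2 = 245 N; F_m = (F_max+F_min)/2 = 935 N
τ_a = K_W·8F_aD/(πd³) = 1.2782 × 43.364 = 55.427 MPa
τ_m = K_s·8F_mD/(πd³) = 1.0908 × 165.49 = 180.52 MPa
Soderberg: 1/n_f = τ_a/S_se + τ_m/S_sy = 55.427/523 + 180.52/737 = 0.10598 + 0.24494 = 0.35092
n_f = 1/0.35092 = 2.85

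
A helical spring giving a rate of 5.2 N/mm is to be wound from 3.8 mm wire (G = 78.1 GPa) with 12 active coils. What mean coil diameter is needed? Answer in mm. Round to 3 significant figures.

32.0 mm

D = (Gd⁴/(8N_a·k))^(1/3) = (78.1×10³·3.8⁴/(8·12·5.2))^(1/3)
  = (32622)^(1/3) = 31.9524 mm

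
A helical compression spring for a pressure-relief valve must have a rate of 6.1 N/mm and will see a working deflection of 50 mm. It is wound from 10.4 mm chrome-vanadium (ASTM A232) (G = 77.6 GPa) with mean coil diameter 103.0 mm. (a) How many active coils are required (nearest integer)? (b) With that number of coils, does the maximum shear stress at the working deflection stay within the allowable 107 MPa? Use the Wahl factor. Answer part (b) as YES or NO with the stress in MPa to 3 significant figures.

N_a = Gd⁴/(8D³k) = (77.6×10³)(10.4⁴)/(8·103.0³·6.1) = 17.02 → N_a = 17
Actual rate k = Gd⁴/(8D³·17) = 6.1086 N/mm
Working load F = kδ = 6.1086·50 = 305.43 N
C = 103.0/10.4 = 9.9038; K_W = (4C−1)/(4C−4)+0.615/C = 1.1463
τ_max = K_W·8FD/(πd³) = 1.1463·71.218 = 81.64 MPa
τ_max ≤ 107 MPa → acceptable

(a) 17 coils; (b) YES, τ_max = 81.6 MPa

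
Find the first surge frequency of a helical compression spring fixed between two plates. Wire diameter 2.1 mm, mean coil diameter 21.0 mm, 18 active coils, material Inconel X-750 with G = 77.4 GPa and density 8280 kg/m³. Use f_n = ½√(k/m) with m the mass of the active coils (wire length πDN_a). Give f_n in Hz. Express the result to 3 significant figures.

k = Gd⁴/(8D³N_a) = (77.4×10³)(2.1⁴)/(8·21.0³·18) = 1.1288 N/mm = 1128.8 N/m
Wire length L = πDN_a = π·21.0·18 = 1187.5 mm
m = ρ·(πd²/4)·L = 8280 × 3.4636×10⁻⁶ m² × 1.1875 m = 0.034057 kg
f_n = ½√(k/m) = 0.5·√(1128.8/0.034057) = 0.5·√(33143) = 91.027 Hz

91.0 Hz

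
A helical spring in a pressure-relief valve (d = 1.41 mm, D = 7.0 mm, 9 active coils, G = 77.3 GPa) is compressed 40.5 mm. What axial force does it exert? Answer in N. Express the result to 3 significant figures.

k = Gd⁴/(8D³N_a) = (77.3×10³)(1.41⁴)/(8·7.0³·9) = 12.372 N/mm
F = k·δ = 12.372 × 40.5 = 501.05 N

501 N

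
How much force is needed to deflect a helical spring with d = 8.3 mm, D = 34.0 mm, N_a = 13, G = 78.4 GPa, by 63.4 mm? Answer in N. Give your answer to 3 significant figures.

5770 N

k = Gd⁴/(8D³N_a) = (78.4×10³)(8.3⁴)/(8·34.0³·13) = 91.025 N/mm
F = k·δ = 91.025 × 63.4 = 5771 N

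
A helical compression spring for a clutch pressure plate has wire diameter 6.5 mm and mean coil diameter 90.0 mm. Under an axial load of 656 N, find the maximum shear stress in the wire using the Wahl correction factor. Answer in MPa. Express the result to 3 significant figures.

Spring index C = D/d = 90.0/6.5 = 13.8462
K_W = (4C−1)/(4C−4) + 0.615/C = 54.385/51.385 + 0.0444 = 1.1028
τ₀ = 8FD/(πd³) = 8·656·90.0/(π·6.5³) = 472320/862.76 = 547.45 MPa
τ_max = K·τ₀ = 1.1028 × 547.45 = 603.73 MPa

604 MPa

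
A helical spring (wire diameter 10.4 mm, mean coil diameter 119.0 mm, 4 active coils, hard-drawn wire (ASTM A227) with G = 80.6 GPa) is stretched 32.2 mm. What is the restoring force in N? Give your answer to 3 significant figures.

k = Gd⁴/(8D³N_a) = (80.6×10³)(10.4⁴)/(8·119.0³·4) = 17.485 N/mm
F = k·δ = 17.485 × 32.2 = 563.03 N

563 N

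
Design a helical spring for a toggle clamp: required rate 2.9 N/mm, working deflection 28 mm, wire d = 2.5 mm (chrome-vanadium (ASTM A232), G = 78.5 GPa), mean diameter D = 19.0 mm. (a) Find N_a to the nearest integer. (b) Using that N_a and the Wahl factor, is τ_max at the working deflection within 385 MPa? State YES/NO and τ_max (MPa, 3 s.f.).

(a) 19 coils; (b) YES, τ_max = 305 MPa

N_a = Gd⁴/(8D³k) = (78.5×10³)(2.5⁴)/(8·19.0³·2.9) = 19.27 → N_a = 19
Actual rate k = Gd⁴/(8D³·19) = 2.9412 N/mm
Working load F = kδ = 2.9412·28 = 82.354 N
C = 19.0/2.5 = 7.6000; K_W = (4C−1)/(4C−4)+0.615/C = 1.1946
τ_max = K_W·8FD/(πd³) = 1.1946·255.01 = 304.62 MPa
τ_max ≤ 385 MPa → acceptable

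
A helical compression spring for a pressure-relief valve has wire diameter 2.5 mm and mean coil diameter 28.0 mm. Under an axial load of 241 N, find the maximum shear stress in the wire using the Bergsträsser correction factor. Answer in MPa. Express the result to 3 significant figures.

Spring index C = D/d = 28.0/2.5 = 11.2000
K_B = (4C+2)/(4C−3) = 46.800/41.800 = 1.1196
τ₀ = 8FD/(πd³) = 8·241·28.0/(π·2.5³) = 53984/49.087 = 1099.8 MPa
τ_max = K·τ₀ = 1.1196 × 1099.8 = 1231.3 MPa

1230 MPa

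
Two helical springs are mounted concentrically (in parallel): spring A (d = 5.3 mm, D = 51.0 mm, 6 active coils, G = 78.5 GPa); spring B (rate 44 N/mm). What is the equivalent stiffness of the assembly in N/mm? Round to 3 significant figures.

53.7 N/mm

k_A = Gd⁴/(8D³N_a) = (78.5×10³)(5.3⁴)/(8·51.0³·6) = 9.728 N/mm
Parallel: k_eq = 9.728 + 44 = 53.728 N/mm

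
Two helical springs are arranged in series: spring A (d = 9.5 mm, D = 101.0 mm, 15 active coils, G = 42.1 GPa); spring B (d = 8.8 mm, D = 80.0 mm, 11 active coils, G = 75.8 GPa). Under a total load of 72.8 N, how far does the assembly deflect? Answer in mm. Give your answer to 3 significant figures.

33.5 mm

k_A = Gd⁴/(8D³N_a) = (42.1×10³)(9.5⁴)/(8·101.0³·15) = 2.7735 N/mm
k_B = Gd⁴/(8D³N_a) = (75.8×10³)(8.8⁴)/(8·80.0³·11) = 10.089 N/mm
Series: 1/k_eq = 1/2.7735 + 1/10.089 = 0.45967; k_eq = 2.1755 N/mm
δ = F/k_eq = 72.8/2.1755 = 33.464 mm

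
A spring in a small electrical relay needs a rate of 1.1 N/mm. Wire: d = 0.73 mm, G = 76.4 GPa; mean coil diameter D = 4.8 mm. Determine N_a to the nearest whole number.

N_a = Gd⁴/(8D³k) = (76.4×10³ × 0.73⁴)/(8 × 4.8³ × 1.1)
    = 21696.3 / 973.21 = 22.29 → 22 coils

22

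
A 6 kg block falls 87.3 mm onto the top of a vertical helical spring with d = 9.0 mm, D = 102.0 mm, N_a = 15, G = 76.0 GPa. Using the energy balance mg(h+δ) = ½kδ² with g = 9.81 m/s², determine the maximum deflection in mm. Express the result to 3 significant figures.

k = Gd⁴/(8D³N_a) = (76.0×10³)(9.0⁴)/(8·102.0³·15) = 3.9156 N/mm
W = mg = 6 × 9.81 = 58.86 N
½kδ² − Wδ − Wh = 0 → δ = (W + √(W² + 2kWh))/k
δ = (58.86 + √(3464.5 + 40240.8))/3.9156 = (58.86 + 209.06)/3.9156 = 68.423 mm

68.4 mm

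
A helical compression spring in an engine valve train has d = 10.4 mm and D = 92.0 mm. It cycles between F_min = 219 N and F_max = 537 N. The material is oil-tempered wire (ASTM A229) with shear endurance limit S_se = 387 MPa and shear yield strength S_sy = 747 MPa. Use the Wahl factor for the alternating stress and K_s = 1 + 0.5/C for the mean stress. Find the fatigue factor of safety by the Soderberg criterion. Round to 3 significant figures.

4.74

C = D/d = 92.0/10.4 = 8.8462; K_W = (4C−1)/(4C−4)+0.615/C = 1.1651; K_s = 1+0.5/C = 1.0565
F_a = (F_max−F_min)/2 = 159 N; F_m = (F_max+F_min)/2 = 378 N
τ_a = K_W·8F_aD/(πd³) = 1.1651 × 33.115 = 38.583 MPa
τ_m = K_s·8F_mD/(πd³) = 1.0565 × 78.726 = 83.176 MPa
Soderberg: 1/n_f = τ_a/S_se + τ_m/S_sy = 38.583/387 + 83.176/747 = 0.09970 + 0.11135 = 0.21104
n_f = 1/0.21104 = 4.738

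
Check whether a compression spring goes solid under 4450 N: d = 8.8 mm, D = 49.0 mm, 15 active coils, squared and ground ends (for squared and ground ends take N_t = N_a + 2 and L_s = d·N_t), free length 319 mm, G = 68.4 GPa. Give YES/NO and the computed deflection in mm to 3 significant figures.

NO, δ = 153 mm

k = Gd⁴/(8D³N_a) = (68.4×10³)(8.8⁴)/(8·49.0³·15) = 29.055 N/mm
N_t = 17; L_s = 8.8·17 = 149.6 mm; δ_solid = L₀ − L_s = 319 − 149.6 = 169.4 mm
δ = F/k = 4450/29.055 = 153.16 mm
δ < δ_solid → spring does not go solid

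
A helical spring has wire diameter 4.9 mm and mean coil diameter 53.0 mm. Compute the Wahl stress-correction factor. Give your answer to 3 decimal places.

C = D/d = 53.0/4.9 = 10.8163
K_W = (4C−1)/(4C−4) + 0.615/C = 42.265/39.265 + 0.0569 = 1.1333

1.133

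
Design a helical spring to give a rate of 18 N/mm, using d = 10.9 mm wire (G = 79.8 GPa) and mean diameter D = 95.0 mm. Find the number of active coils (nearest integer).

9

N_a = Gd⁴/(8D³k) = (79.8×10³ × 10.9⁴)/(8 × 95.0³ × 18)
    = 1.12644e+09 / 1.23462e+08 = 9.124 → 9 coils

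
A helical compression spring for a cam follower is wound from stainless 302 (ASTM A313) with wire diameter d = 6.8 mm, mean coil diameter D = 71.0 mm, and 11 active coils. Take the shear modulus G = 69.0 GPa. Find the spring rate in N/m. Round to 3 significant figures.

k = Gd⁴/(8D³N_a) = (69.0×10³ × 6.8⁴) / (8 × 71.0³ × 11)
  = 1.47531e+08 / 3.14962e+07 = 4.6841 N/mm = 4684.1 N/m

4680 N/m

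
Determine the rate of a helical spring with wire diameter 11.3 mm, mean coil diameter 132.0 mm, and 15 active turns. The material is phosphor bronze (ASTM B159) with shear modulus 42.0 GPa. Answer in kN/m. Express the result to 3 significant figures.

k = Gd⁴/(8D³N_a) = (42.0×10³ × 11.3⁴) / (8 × 132.0³ × 15)
  = 6.84799e+08 / 2.75996e+08 = 2.4812 N/mm

2.48 kN/m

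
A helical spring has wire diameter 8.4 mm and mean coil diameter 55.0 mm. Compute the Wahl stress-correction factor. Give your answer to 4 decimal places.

C = D/d = 55.0/8.4 = 6.5476
K_W = (4C−1)/(4C−4) + 0.615/C = 25.190/22.190 + 0.0939 = 1.2291

1.2291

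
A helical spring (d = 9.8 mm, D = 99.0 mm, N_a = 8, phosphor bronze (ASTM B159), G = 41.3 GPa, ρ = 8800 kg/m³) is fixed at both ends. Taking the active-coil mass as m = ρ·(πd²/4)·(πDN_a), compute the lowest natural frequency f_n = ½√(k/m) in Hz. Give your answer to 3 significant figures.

30.5 Hz

k = Gd⁴/(8D³N_a) = (41.3×10³)(9.8⁴)/(8·99.0³·8) = 6.1344 N/mm = 6134.4 N/m
Wire length L = πDN_a = π·99.0·8 = 2488.1 mm
m = ρ·(πd²/4)·L = 8800 × 75.43×10⁻⁶ m² × 2.4881 m = 1.6516 kg
f_n = ½√(k/m) = 0.5·√(6134.4/1.6516) = 0.5·√(3714.2) = 30.472 Hz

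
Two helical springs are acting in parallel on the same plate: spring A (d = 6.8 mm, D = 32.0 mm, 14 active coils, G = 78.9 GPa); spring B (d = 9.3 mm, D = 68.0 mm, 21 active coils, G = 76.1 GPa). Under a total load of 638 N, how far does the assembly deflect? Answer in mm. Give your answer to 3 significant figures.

11.2 mm

k_A = Gd⁴/(8D³N_a) = (78.9×10³)(6.8⁴)/(8·32.0³·14) = 45.967 N/mm
k_B = Gd⁴/(8D³N_a) = (76.1×10³)(9.3⁴)/(8·68.0³·21) = 10.777 N/mm
Parallel: k_eq = 45.967 + 10.777 = 56.743 N/mm
δ = F/k_eq = 638/56.743 = 11.244 mm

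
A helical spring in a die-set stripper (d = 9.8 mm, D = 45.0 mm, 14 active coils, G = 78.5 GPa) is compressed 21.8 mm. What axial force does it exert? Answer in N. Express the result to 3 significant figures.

1550 N

k = Gd⁴/(8D³N_a) = (78.5×10³)(9.8⁴)/(8·45.0³·14) = 70.944 N/mm
F = k·δ = 70.944 × 21.8 = 1546.6 N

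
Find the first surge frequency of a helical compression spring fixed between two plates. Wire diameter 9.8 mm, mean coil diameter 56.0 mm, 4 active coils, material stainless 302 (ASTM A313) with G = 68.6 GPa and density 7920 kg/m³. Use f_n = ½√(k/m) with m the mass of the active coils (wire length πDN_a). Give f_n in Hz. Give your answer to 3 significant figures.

k = Gd⁴/(8D³N_a) = (68.6×10³)(9.8⁴)/(8·56.0³·4) = 112.59 N/mm = 1.1259e+05 N/m
Wire length L = πDN_a = π·56.0·4 = 703.72 mm
m = ρ·(πd²/4)·L = 7920 × 75.43×10⁻⁶ m² × 0.70372 m = 0.4204 kg
f_n = ½√(k/m) = 0.5·√(1.1259e+05/0.4204) = 0.5·√(2.6782e+05) = 258.76 Hz

259 Hz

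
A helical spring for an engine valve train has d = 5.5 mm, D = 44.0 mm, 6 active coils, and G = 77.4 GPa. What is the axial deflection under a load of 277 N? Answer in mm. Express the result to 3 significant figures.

16.0 mm

k = Gd⁴/(8D³N_a) = (77.4×10³)(5.5⁴)/(8·44.0³·6) = 17.322 N/mm
δ = F/k = 277 / 17.322 = 15.991 mm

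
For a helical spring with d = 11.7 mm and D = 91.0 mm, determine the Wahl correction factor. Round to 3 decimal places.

1.190

C = D/d = 91.0/11.7 = 7.7778
K_W = (4C−1)/(4C−4) + 0.615/C = 30.111/27.111 + 0.0791 = 1.1897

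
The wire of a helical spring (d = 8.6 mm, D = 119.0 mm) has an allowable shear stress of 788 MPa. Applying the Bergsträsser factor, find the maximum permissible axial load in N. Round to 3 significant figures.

C = D/d = 119.0/8.6 = 13.8372
K_B = (4C+2)/(4C−3) = 57.349/52.349 = 1.0955
τ_max = K·8FD/(πd³) → F_max = τ_allow·πd³/(8DK)
F_max = 788·π·8.6³/(8·119.0·1.0955) = 1.5746e+06/1042.9 = 1509.8 N

1510 N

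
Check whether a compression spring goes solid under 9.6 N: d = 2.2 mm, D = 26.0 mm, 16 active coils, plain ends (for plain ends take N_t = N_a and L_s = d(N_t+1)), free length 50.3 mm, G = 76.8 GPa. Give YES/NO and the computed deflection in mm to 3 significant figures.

k = Gd⁴/(8D³N_a) = (76.8×10³)(2.2⁴)/(8·26.0³·16) = 0.79969 N/mm
N_t = 16; L_s = 2.2·17 = 37.4 mm; δ_solid = L₀ − L_s = 50.3 − 37.4 = 12.9 mm
δ = F/k = 9.6/0.79969 = 12.005 mm
δ < δ_solid → spring does not go solid

NO, δ = 12.0 mm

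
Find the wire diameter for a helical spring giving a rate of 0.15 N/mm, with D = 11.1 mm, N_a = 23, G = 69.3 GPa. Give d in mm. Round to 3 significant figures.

d = (8D³N_a·k / G)^(1/4) = (8·11.1³·23·0.15 / (69.3×10³))^0.25
  = (0.54468)^0.25 = 0.8591 mm

0.859 mm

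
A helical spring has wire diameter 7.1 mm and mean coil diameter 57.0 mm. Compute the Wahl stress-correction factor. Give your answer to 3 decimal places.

1.183

C = D/d = 57.0/7.1 = 8.0282
K_W = (4C−1)/(4C−4) + 0.615/C = 31.113/28.113 + 0.0766 = 1.1833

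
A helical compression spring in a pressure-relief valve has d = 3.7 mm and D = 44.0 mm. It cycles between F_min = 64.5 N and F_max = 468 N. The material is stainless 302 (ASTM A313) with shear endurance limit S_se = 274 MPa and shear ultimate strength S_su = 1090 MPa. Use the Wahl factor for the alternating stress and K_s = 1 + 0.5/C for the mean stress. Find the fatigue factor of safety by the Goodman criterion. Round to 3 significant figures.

0.419

C = D/d = 44.0/3.7 = 11.8919; K_W = (4C−1)/(4C−4)+0.615/C = 1.1206; K_s = 1+0.5/C = 1.0420
F_a = (F_max−F_min)/2 = 201.75 N; F_m = (F_max+F_min)/2 = 266.25 N
τ_a = K_W·8F_aD/(πd³) = 1.1206 × 446.27 = 500.08 MPa
τ_m = K_s·8F_mD/(πd³) = 1.0420 × 588.95 = 613.71 MPa
Goodman: 1/n_f = τ_a/S_se + τ_m/S_su = 500.08/274 + 613.71/1090 = 1.82512 + 0.56304 = 2.3882
n_f = 1/2.3882 = 0.4187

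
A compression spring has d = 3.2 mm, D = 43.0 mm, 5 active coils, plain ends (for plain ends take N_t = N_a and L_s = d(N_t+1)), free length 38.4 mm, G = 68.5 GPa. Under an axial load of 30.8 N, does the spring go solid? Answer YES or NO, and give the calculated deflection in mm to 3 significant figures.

k = Gd⁴/(8D³N_a) = (68.5×10³)(3.2⁴)/(8·43.0³·5) = 2.2585 N/mm
N_t = 5; L_s = 3.2·6 = 19.2 mm; δ_solid = L₀ − L_s = 38.4 − 19.2 = 19.2 mm
δ = F/k = 30.8/2.2585 = 13.637 mm
δ < δ_solid → spring does not go solid

NO, δ = 13.6 mm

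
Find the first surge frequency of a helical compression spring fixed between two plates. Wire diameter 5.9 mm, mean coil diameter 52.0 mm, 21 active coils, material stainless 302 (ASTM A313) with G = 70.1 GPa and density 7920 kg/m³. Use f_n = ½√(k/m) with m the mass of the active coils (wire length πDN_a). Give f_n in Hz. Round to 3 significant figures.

34.8 Hz

k = Gd⁴/(8D³N_a) = (70.1×10³)(5.9⁴)/(8·52.0³·21) = 3.5959 N/mm = 3595.9 N/m
Wire length L = πDN_a = π·52.0·21 = 3430.6 mm
m = ρ·(πd²/4)·L = 7920 × 27.34×10⁻⁶ m² × 3.4306 m = 0.74283 kg
f_n = ½√(k/m) = 0.5·√(3595.9/0.74283) = 0.5·√(4840.8) = 34.788 Hz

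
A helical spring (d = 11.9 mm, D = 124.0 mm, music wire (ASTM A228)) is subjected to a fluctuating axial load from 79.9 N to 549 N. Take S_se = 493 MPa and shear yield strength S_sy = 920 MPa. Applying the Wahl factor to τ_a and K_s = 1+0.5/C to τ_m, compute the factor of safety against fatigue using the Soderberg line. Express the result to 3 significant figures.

C = D/d = 124.0/11.9 = 10.4202; K_W = (4C−1)/(4C−4)+0.615/C = 1.1386; K_s = 1+0.5/C = 1.0480
F_a = (F_max−F_min)/2 = 234.55 N; F_m = (F_max+F_min)/2 = 314.45 N
τ_a = K_W·8F_aD/(πd³) = 1.1386 × 43.95 = 50.043 MPa
τ_m = K_s·8F_mD/(πd³) = 1.0480 × 58.921 = 61.749 MPa
Soderberg: 1/n_f = τ_a/S_se + τ_m/S_sy = 50.043/493 + 61.749/920 = 0.10151 + 0.06712 = 0.16862
n_f = 1/0.16862 = 5.93

5.93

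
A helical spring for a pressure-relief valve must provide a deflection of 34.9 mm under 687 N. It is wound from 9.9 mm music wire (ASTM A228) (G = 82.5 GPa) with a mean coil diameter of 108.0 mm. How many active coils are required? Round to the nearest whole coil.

4

Required rate k = F/δ = 687/34.9 = 19.685 N/mm
N_a = Gd⁴/(8D³k) = (82.5×10³ × 9.9⁴)/(8 × 108.0³ × 19.685)
    = 7.92492e+08 / 1.98378e+08 = 3.995 → 4 coils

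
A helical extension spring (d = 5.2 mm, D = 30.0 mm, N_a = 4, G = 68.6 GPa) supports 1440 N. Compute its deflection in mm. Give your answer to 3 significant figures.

24.8 mm

k = Gd⁴/(8D³N_a) = (68.6×10³)(5.2⁴)/(8·30.0³·4) = 58.053 N/mm
δ = F/k = 1440 / 58.053 = 24.805 mm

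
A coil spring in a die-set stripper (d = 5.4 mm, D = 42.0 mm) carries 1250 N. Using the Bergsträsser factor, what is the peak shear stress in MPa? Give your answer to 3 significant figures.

1000 MPa

Spring index C = D/d = 42.0/5.4 = 7.7778
K_B = (4C+2)/(4C−3) = 33.111/28.111 = 1.1779
τ₀ = 8FD/(πd³) = 8·1250·42.0/(π·5.4³) = 420000/494.69 = 849.02 MPa
τ_max = K·τ₀ = 1.1779 × 849.02 = 1000 MPa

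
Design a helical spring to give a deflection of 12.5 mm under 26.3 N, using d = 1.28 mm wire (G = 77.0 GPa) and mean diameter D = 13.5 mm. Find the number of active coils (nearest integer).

Required rate k = F/δ = 26.3/12.5 = 2.104 N/mm
N_a = Gd⁴/(8D³k) = (77.0×10³ × 1.28⁴)/(8 × 13.5³ × 2.104)
    = 206695 / 41413 = 4.991 → 5 coils

5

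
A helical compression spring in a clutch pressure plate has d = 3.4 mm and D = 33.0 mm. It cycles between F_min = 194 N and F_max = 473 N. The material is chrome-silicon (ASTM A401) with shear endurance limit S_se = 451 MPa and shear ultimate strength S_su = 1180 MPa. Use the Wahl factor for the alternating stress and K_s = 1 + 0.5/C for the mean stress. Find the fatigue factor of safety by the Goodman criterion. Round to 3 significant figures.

C = D/d = 33.0/3.4 = 9.7059; K_W = (4C−1)/(4C−4)+0.615/C = 1.1495; K_s = 1+0.5/C = 1.0515
F_a = (F_max−F_min)/2 = 139.5 N; F_m = (F_max+F_min)/2 = 333.5 N
τ_a = K_W·8F_aD/(πd³) = 1.1495 × 298.26 = 342.85 MPa
τ_m = K_s·8F_mD/(πd³) = 1.0515 × 713.04 = 749.77 MPa
Goodman: 1/n_f = τ_a/S_se + τ_m/S_su = 342.85/451 + 749.77/1180 = 0.76020 + 0.63540 = 1.3956
n_f = 1/1.3956 = 0.7165

0.717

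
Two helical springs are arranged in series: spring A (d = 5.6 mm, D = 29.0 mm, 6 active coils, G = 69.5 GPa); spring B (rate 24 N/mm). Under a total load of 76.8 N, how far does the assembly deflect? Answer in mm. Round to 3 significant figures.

k_A = Gd⁴/(8D³N_a) = (69.5×10³)(5.6⁴)/(8·29.0³·6) = 58.385 N/mm
Series: 1/k_eq = 1/58.385 + 1/24 = 0.058794; k_eq = 17.008 N/mm
δ = F/k_eq = 76.8/17.008 = 4.5154 mm

4.52 mm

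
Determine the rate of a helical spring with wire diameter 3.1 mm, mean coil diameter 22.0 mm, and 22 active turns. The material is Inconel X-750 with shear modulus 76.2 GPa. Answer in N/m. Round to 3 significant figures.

3760 N/m

k = Gd⁴/(8D³N_a) = (76.2×10³ × 3.1⁴) / (8 × 22.0³ × 22)
  = 7.03723e+06 / 1.87405e+06 = 3.7551 N/mm = 3755.1 N/m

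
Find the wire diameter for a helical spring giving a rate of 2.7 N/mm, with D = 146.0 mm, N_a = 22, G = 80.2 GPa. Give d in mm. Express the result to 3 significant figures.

d = (8D³N_a·k / G)^(1/4) = (8·146.0³·22·2.7 / (80.2×10³))^0.25
  = (18440)^0.25 = 11.6531 mm

11.7 mm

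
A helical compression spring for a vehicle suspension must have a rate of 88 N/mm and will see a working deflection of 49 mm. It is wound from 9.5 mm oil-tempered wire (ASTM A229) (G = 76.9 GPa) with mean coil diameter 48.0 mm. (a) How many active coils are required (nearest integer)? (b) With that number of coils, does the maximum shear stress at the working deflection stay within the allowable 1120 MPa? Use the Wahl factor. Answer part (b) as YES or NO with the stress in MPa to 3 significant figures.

(a) 8 coils; (b) YES, τ_max = 808 MPa

N_a = Gd⁴/(8D³k) = (76.9×10³)(9.5⁴)/(8·48.0³·88) = 8.045 → N_a = 8
Actual rate k = Gd⁴/(8D³·8) = 88.495 N/mm
Working load F = kδ = 88.495·49 = 4336.2 N
C = 48.0/9.5 = 5.0526; K_W = (4C−1)/(4C−4)+0.615/C = 1.3068
τ_max = K_W·8FD/(πd³) = 1.3068·618.19 = 807.84 MPa
τ_max ≤ 1120 MPa → acceptable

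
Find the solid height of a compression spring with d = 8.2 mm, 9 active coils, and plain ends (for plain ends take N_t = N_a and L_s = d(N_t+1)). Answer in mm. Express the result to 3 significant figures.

plain ends: N_t = N_a = 9
L_s = d·(N_t+1) = 8.2 × 10 = 82 mm

82.0 mm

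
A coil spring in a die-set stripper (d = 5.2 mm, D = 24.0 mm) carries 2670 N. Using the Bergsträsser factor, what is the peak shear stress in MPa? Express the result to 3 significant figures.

Spring index C = D/d = 24.0/5.2 = 4.6154
K_B = (4C+2)/(4C−3) = 20.462/15.462 = 1.3234
τ₀ = 8FD/(πd³) = 8·2670·24.0/(π·5.2³) = 512640/441.73 = 1160.5 MPa
τ_max = K·τ₀ = 1.3234 × 1160.5 = 1535.8 MPa

1540 MPa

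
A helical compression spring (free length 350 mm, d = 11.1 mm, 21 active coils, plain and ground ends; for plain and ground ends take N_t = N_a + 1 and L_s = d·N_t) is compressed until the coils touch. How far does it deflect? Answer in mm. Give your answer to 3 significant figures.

N_t = 22; L_s = 11.1·22 = 244.2 mm
δ_solid = L₀ − L_s = 350 − 244.2 = 105.8 mm

106 mm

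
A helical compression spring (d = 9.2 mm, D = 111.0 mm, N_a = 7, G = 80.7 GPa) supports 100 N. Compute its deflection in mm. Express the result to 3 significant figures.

k = Gd⁴/(8D³N_a) = (80.7×10³)(9.2⁴)/(8·111.0³·7) = 7.5486 N/mm
δ = F/k = 100 / 7.5486 = 13.247 mm

13.2 mm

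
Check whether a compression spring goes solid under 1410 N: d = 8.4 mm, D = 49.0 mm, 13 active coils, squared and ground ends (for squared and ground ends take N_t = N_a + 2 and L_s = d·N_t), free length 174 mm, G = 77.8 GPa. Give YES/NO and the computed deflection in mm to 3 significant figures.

k = Gd⁴/(8D³N_a) = (77.8×10³)(8.4⁴)/(8·49.0³·13) = 31.657 N/mm
N_t = 15; L_s = 8.4·15 = 126 mm; δ_solid = L₀ − L_s = 174 − 126 = 48 mm
δ = F/k = 1410/31.657 = 44.539 mm
δ < δ_solid → spring does not go solid

NO, δ = 44.5 mm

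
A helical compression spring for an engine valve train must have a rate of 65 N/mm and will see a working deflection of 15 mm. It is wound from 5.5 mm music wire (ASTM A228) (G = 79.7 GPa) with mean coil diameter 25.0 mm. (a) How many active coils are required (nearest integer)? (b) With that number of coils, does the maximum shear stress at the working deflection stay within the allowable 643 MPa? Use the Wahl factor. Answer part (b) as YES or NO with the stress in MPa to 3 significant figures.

N_a = Gd⁴/(8D³k) = (79.7×10³)(5.5⁴)/(8·25.0³·65) = 8.976 → N_a = 9
Actual rate k = Gd⁴/(8D³·9) = 64.827 N/mm
Working load F = kδ = 64.827·15 = 972.41 N
C = 25.0/5.5 = 4.5455; K_W = (4C−1)/(4C−4)+0.615/C = 1.3468
τ_max = K_W·8FD/(πd³) = 1.3468·372.08 = 501.14 MPa
τ_max ≤ 643 MPa → acceptable

(a) 9 coils; (b) YES, τ_max = 501 MPa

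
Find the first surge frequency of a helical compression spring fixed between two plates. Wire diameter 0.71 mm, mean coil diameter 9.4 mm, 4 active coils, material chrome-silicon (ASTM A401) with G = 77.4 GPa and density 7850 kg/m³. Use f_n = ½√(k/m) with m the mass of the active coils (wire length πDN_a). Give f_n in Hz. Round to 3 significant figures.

k = Gd⁴/(8D³N_a) = (77.4×10³)(0.71⁴)/(8·9.4³·4) = 0.74002 N/mm = 740.02 N/m
Wire length L = πDN_a = π·9.4·4 = 118.12 mm
m = ρ·(πd²/4)·L = 7850 × 0.39592×10⁻⁶ m² × 0.11812 m = 0.00036712 kg
f_n = ½√(k/m) = 0.5·√(740.02/0.00036712) = 0.5·√(2.0157e+06) = 709.88 Hz

710 Hz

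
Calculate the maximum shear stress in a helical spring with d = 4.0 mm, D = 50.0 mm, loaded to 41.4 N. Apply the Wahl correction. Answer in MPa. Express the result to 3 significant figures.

Spring index C = D/d = 50.0/4.0 = 12.5000
K_W = (4C−1)/(4C−4) + 0.615/C = 49.000/46.000 + 0.0492 = 1.1144
τ₀ = 8FD/(πd³) = 8·41.4·50.0/(π·4.0³) = 16560/201.06 = 82.363 MPa
τ_max = K·τ₀ = 1.1144 × 82.363 = 91.786 MPa

91.8 MPa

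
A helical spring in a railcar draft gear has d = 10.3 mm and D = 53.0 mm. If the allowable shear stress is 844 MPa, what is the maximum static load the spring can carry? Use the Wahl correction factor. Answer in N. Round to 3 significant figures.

5250 N

C = D/d = 53.0/10.3 = 5.1456
K_W = (4C−1)/(4C−4) + 0.615/C = 19.583/16.583 + 0.1195 = 1.3004
τ_max = K·8FD/(πd³) → F_max = τ_allow·πd³/(8DK)
F_max = 844·π·10.3³/(8·53.0·1.3004) = 2.8974e+06/551.38 = 5254.7 N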